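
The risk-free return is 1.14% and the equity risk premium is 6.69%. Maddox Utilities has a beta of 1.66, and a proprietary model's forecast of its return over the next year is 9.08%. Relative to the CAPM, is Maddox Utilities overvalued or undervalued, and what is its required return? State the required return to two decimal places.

Overvalued; required return 12.25%

Required return = R_f + β·MRP = 1.14% + 1.66 × 6.69% = 12.25%
Forecast 9.08% < required 12.25% → the stock plots below the SML → overvalued.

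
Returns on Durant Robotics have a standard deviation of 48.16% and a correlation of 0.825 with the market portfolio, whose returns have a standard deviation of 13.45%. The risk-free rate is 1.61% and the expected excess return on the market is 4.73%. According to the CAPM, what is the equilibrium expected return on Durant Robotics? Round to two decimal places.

β = ρ × σ_i / σ_m = 0.825 × 48.16% / 13.45% = 2.9541
E(R) = 1.61% + 2.9541 × 4.73% = 15.58%

15.58%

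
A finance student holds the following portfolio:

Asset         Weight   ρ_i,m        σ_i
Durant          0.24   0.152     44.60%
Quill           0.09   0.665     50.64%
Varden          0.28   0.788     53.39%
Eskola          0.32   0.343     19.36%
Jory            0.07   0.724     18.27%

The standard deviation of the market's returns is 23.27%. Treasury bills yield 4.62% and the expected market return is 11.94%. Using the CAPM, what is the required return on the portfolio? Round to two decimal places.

β_Durant = 0.152 × 44.60% / 23.27% = 0.2913
β_Quill = 0.665 × 50.64% / 23.27% = 1.4472
β_Varden = 0.788 × 53.39% / 23.27% = 1.8080
β_Eskola = 0.343 × 19.36% / 23.27% = 0.2854
β_Jory = 0.724 × 18.27% / 23.27% = 0.5684
β_P = Σ w_i β_i = 0.24×0.2913 + 0.09×1.4472 + 0.28×1.8080 + 0.32×0.2854 + 0.07×0.5684 = 0.8375
MRP = 11.94% − 4.62% = 7.32%
E(R_P) = R_f + β_P × MRP = 4.62% + 0.8375 × 7.32% = 10.75%

10.75%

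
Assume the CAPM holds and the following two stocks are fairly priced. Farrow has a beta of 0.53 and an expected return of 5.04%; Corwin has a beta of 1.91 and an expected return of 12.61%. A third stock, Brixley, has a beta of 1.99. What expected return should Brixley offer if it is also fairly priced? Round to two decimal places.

MRP (SML slope) = (12.61% − 5.04%) / (1.91 − 0.53) = 7.57% / 1.38 = 5.4855%
R_f (intercept) = 5.04% − 0.53 × 5.4855% = 2.1327%
E(R_Brixley) = R_f + β × MRP = 2.1327% + 1.99 × 5.4855% = 13.05%

13.05%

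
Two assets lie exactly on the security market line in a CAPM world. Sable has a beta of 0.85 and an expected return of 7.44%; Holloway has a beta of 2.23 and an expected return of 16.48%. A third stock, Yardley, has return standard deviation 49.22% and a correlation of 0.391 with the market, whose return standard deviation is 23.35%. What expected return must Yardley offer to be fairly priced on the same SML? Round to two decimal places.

7.27%

MRP = (16.48% − 7.44%) / (2.23 − 0.85) = 6.5507%
R_f = 7.44% − 0.85 × 6.5507% = 1.8719%
β_Yardley = ρ·σ_i/σ_m = 0.391 × 49.22 / 23.35 = 0.8242
E(R_Yardley) = R_f + β × MRP = 1.8719% + 0.8242 × 6.5507% = 7.27%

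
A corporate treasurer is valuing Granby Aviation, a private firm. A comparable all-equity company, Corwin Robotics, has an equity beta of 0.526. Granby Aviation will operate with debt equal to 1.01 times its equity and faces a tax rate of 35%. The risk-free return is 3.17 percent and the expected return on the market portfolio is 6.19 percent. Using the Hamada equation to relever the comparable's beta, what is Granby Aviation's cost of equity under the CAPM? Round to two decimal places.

β_L = β_U × [1 + (1 − t)(D/E)] = 0.526 × [1 + (1 − 0.35) × 1.01]
    = 0.526 × [1 + 0.65 × 1.01] = 0.526 × 1.6565 = 0.8713
MRP = 6.19% − 3.17% = 3.02%
E(R) = R_f + β_L × MRP = 3.17% + 0.8713 × 3.02% = 5.80%

5.80%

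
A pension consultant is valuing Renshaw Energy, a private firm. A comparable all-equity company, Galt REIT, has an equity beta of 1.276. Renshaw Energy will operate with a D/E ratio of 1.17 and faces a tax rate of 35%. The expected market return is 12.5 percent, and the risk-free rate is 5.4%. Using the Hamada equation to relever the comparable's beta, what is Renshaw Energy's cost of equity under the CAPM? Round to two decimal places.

21.35%

β_L = β_U × [1 + (1 − t)(D/E)] = 1.276 × [1 + (1 − 0.35) × 1.17]
    = 1.276 × [1 + 0.65 × 1.17] = 1.276 × 1.7605 = 2.2464
MRP = 12.5% − 5.4% = 7.10%
E(R) = R_f + β_L × MRP = 5.4% + 2.2464 × 7.1% = 21.35%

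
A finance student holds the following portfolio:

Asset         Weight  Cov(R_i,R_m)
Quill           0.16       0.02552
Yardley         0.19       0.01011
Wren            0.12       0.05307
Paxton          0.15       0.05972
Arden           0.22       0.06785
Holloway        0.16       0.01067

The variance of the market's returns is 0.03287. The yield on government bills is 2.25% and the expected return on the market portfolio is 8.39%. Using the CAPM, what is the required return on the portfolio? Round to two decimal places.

9.34%

β_Quill = 0.02552 / 0.03287 = 0.7764
β_Yardley = 0.01011 / 0.03287 = 0.3076
β_Wren = 0.05307 / 0.03287 = 1.6145
β_Paxton = 0.05972 / 0.03287 = 1.8169
β_Arden = 0.06785 / 0.03287 = 2.0642
β_Holloway = 0.01067 / 0.03287 = 0.3246
β_P = Σ w_i β_i = 0.16×0.7764 + 0.19×0.3076 + 0.12×1.6145 + 0.15×1.8169 + 0.22×2.0642 + 0.16×0.3246 = 1.1550
MRP = 8.39% − 2.25% = 6.14%
E(R_P) = R_f + β_P × MRP = 2.25% + 1.1550 × 6.14% = 9.34%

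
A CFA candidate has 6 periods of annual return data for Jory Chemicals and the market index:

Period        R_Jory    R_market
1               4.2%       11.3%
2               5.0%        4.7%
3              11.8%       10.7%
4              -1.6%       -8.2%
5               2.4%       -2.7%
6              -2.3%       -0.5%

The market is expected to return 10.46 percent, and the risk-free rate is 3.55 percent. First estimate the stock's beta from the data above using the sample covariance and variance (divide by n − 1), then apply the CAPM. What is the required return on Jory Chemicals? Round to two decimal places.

Mean R_i = (4.2 + 5.0 + 11.8 − 1.6 + 2.4 − 2.3) / 6 = 3.2500%
Mean R_m = (11.3 + 4.7 + 10.7 − 8.2 − 2.7 − 0.5) / 6 = 2.5500%
Σ(R_i − R̄_i)(R_m − R̄_m) = 155.2850  ⇒  Cov = 155.2850 / 5 = 31.0570
Σ(R_m − R̄_m)² = 300.0350  ⇒  Var(R_m) = 300.0350 / 5 = 60.0070
β = Cov / Var(R_m) = 31.0570 / 60.0070 = 0.5176
MRP = 10.46% − 3.55% = 6.91%
E(R) = R_f + β × MRP = 3.55% + 0.5176 × 6.91% = 7.13%

7.13%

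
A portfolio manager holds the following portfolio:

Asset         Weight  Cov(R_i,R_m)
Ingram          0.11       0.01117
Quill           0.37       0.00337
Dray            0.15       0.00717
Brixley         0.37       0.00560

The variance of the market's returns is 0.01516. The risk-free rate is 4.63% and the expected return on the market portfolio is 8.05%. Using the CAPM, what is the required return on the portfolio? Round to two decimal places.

5.90%

β_Ingram = 0.01117 / 0.01516 = 0.7368
β_Quill = 0.00337 / 0.01516 = 0.2223
β_Dray = 0.00717 / 0.01516 = 0.4730
β_Brixley = 0.00560 / 0.01516 = 0.3694
β_P = Σ w_i β_i = 0.11×0.7368 + 0.37×0.2223 + 0.15×0.4730 + 0.37×0.3694 = 0.3709
MRP = 8.05% − 4.63% = 3.42%
E(R_P) = R_f + β_P × MRP = 4.63% + 0.3709 × 3.42% = 5.90%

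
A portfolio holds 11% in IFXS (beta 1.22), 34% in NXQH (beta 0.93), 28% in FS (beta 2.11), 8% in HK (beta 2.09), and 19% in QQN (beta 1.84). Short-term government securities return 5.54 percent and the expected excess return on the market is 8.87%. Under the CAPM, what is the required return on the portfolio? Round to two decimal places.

19.36%

β_P = Σ w_i β_i = 0.11×1.22 + 0.34×0.93 + 0.28×2.11 + 0.08×2.09 + 0.19×1.84 = 1.5580
E(R_P) = R_f + β_P × MRP = 5.54% + 1.5580 × 8.87% = 19.36%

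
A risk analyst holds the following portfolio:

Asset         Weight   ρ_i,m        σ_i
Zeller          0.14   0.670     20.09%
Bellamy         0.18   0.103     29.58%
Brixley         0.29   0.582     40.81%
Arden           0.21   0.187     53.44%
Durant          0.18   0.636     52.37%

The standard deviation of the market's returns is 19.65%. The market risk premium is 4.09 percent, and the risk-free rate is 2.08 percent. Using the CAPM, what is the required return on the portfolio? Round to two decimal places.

5.70%

β_Zeller = 0.670 × 20.09% / 19.65% = 0.6850
β_Bellamy = 0.103 × 29.58% / 19.65% = 0.1551
β_Brixley = 0.582 × 40.81% / 19.65% = 1.2087
β_Arden = 0.187 × 53.44% / 19.65% = 0.5086
β_Durant = 0.636 × 52.37% / 19.65% = 1.6950
β_P = Σ w_i β_i = 0.14×0.6850 + 0.18×0.1551 + 0.29×1.2087 + 0.21×0.5086 + 0.18×1.6950 = 0.8862
E(R_P) = R_f + β_P × MRP = 2.08% + 0.8862 × 4.09% = 5.70%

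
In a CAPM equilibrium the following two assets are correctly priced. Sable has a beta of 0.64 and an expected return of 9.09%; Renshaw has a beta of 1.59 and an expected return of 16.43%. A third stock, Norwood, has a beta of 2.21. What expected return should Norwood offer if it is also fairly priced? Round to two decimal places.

MRP (SML slope) = (16.43% − 9.09%) / (1.59 − 0.64) = 7.34% / 0.95 = 7.7263%
R_f (intercept) = 9.09% − 0.64 × 7.7263% = 4.1452%
E(R_Norwood) = R_f + β × MRP = 4.1452% + 2.21 × 7.7263% = 21.22%

21.22%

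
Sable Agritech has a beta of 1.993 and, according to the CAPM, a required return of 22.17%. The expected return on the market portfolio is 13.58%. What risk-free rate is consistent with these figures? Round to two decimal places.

E(R) = R_f + β(E(R_m) − R_f) = R_f(1 − β) + β·E(R_m)
22.17% = R_f × (1 − 1.993) + 1.993 × 13.58%
22.17% = R_f × -0.993 + 27.06494%
R_f = (22.17% − 27.06494%) / -0.993 = 4.93%

4.93%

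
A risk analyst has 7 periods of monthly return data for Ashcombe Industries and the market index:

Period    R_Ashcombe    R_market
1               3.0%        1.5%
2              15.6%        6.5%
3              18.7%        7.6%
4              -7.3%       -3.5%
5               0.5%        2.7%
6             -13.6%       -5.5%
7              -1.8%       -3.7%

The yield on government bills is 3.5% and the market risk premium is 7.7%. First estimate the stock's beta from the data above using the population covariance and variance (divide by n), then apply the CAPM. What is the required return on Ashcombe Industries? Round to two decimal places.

Mean R_i = (3.0 + 15.6 + 18.7 − 7.3 + 0.5 − 13.6 − 1.8) / 7 = 2.1571%
Mean R_m = (1.5 + 6.5 + 7.6 − 3.5 + 2.7 − 5.5 − 3.7) / 7 = 0.8000%
Σ(R_i − R̄_i)(R_m − R̄_m) = 344.3000  ⇒  Cov = 344.3000 / 7 = 49.1857
Σ(R_m − R̄_m)² = 161.2600  ⇒  Var(R_m) = 161.2600 / 7 = 23.0371
β = Cov / Var(R_m) = 49.1857 / 23.0371 = 2.1351
E(R) = R_f + β × MRP = 3.5% + 2.1351 × 7.7% = 19.94%

19.94%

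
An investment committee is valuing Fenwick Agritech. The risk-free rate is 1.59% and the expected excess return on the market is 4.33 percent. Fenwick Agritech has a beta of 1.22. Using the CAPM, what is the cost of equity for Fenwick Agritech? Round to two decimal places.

6.87%

E(R) = R_f + β × MRP = 1.59% + 1.22 × 4.33% = 6.87%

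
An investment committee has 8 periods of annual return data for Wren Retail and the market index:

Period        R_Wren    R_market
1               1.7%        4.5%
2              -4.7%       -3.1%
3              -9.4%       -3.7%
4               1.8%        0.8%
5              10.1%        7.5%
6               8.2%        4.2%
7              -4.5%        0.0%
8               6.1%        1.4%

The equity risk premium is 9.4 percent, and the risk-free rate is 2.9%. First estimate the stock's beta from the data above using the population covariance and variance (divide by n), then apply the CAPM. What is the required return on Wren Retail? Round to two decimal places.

17.81%

Mean R_i = (1.7 − 4.7 − 9.4 + 1.8 + 10.1 + 8.2 − 4.5 + 6.1) / 8 = 1.1625%
Mean R_m = (4.5 − 3.1 − 3.7 + 0.8 + 7.5 + 4.2 + 0.0 + 1.4) / 8 = 1.4500%
Σ(R_i − R̄_i)(R_m − R̄_m) = 163.6850  ⇒  Cov = 163.6850 / 8 = 20.4606
Σ(R_m − R̄_m)² = 103.2200  ⇒  Var(R_m) = 103.2200 / 8 = 12.9025
β = Cov / Var(R_m) = 20.4606 / 12.9025 = 1.5858
E(R) = R_f + β × MRP = 2.9% + 1.5858 × 9.4% = 17.81%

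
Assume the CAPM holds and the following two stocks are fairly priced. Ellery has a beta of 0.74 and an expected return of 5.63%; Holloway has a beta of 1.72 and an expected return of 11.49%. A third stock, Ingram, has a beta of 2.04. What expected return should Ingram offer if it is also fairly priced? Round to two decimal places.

MRP (SML slope) = (11.49% − 5.63%) / (1.72 − 0.74) = 5.86% / 0.98 = 5.9796%
R_f (intercept) = 5.63% − 0.74 × 5.9796% = 1.2051%
E(R_Ingram) = R_f + β × MRP = 1.2051% + 2.04 × 5.9796% = 13.40%

13.40%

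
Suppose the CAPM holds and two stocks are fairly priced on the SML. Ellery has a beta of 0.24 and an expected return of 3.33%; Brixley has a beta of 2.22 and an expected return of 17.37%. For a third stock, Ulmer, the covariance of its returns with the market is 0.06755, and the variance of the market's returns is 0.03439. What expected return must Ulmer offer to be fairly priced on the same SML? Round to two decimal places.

MRP = (17.37% − 3.33%) / (2.22 − 0.24) = 7.0909%
R_f = 3.33% − 0.24 × 7.0909% = 1.6282%
β_Ulmer = Cov / Var(R_m) = 0.06755 / 0.03439 = 1.9642
E(R_Ulmer) = R_f + β × MRP = 1.6282% + 1.9642 × 7.0909% = 15.56%

15.56%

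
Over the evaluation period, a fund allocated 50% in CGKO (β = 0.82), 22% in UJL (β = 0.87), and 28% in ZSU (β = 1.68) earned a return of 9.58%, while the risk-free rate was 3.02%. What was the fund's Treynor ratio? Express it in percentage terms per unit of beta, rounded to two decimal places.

6.12%

β_P = 0.50×0.82 + 0.22×0.87 + 0.28×1.68 = 1.0718
Treynor = (R_P − R_f) / β_P = (9.58% − 3.02%) / 1.0718 = 6.56% / 1.0718 = 6.12%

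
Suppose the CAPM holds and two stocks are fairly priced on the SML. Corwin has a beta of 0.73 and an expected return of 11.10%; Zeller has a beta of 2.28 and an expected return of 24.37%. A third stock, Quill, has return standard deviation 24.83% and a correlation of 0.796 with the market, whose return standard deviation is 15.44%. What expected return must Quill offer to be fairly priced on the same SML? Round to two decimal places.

MRP = (24.37% − 11.10%) / (2.28 − 0.73) = 8.5613%
R_f = 11.10% − 0.73 × 8.5613% = 4.8503%
β_Quill = ρ·σ_i/σ_m = 0.796 × 24.83 / 15.44 = 1.2801
E(R_Quill) = R_f + β × MRP = 4.8503% + 1.2801 × 8.5613% = 15.81%

15.81%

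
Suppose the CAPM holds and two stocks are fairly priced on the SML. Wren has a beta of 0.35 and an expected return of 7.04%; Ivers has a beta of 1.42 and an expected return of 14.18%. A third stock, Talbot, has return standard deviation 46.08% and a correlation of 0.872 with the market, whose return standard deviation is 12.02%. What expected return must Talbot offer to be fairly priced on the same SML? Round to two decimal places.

MRP = (14.18% − 7.04%) / (1.42 − 0.35) = 6.6729%
R_f = 7.04% − 0.35 × 6.6729% = 4.7045%
β_Talbot = ρ·σ_i/σ_m = 0.872 × 46.08 / 12.02 = 3.3429
E(R_Talbot) = R_f + β × MRP = 4.7045% + 3.3429 × 6.6729% = 27.01%

27.01%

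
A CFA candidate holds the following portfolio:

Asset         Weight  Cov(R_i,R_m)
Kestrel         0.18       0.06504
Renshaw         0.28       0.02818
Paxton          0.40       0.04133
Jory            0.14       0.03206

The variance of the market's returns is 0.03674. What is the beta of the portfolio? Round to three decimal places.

β_Kestrel = 0.06504 / 0.03674 = 1.7703
β_Renshaw = 0.02818 / 0.03674 = 0.7670
β_Paxton = 0.04133 / 0.03674 = 1.1249
β_Jory = 0.03206 / 0.03674 = 0.8726
β_P = Σ w_i β_i = 0.18×1.7703 + 0.28×0.7670 + 0.40×1.1249 + 0.14×0.8726 = 1.1055

1.106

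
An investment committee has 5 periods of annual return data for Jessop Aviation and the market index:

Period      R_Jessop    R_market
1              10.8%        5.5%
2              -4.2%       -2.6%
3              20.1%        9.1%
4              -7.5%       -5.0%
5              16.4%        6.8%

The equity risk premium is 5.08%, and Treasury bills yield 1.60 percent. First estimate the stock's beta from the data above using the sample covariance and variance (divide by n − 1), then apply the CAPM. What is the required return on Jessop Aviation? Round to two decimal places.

11.70%

Mean R_i = (10.8 − 4.2 + 20.1 − 7.5 + 16.4) / 5 = 7.1200%
Mean R_m = (5.5 − 2.6 + 9.1 − 5.0 + 6.8) / 5 = 2.7600%
Σ(R_i − R̄_i)(R_m − R̄_m) = 303.9940  ⇒  Cov = 303.9940 / 4 = 75.9985
Σ(R_m − R̄_m)² = 152.9720  ⇒  Var(R_m) = 152.9720 / 4 = 38.2430
β = Cov / Var(R_m) = 75.9985 / 38.2430 = 1.9873
E(R) = R_f + β × MRP = 1.60% + 1.9873 × 5.08% = 11.70%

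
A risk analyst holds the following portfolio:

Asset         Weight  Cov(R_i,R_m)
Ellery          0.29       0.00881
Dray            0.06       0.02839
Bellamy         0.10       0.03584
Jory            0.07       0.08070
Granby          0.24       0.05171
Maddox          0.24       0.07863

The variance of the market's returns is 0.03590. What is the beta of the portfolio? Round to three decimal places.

1.247

β_Ellery = 0.00881 / 0.03590 = 0.2454
β_Dray = 0.02839 / 0.03590 = 0.7908
β_Bellamy = 0.03584 / 0.03590 = 0.9983
β_Jory = 0.08070 / 0.03590 = 2.2479
β_Granby = 0.05171 / 0.03590 = 1.4404
β_Maddox = 0.07863 / 0.03590 = 2.1903
β_P = Σ w_i β_i = 0.29×0.2454 + 0.06×0.7908 + 0.10×0.9983 + 0.07×2.2479 + 0.24×1.4404 + 0.24×2.1903 = 1.2472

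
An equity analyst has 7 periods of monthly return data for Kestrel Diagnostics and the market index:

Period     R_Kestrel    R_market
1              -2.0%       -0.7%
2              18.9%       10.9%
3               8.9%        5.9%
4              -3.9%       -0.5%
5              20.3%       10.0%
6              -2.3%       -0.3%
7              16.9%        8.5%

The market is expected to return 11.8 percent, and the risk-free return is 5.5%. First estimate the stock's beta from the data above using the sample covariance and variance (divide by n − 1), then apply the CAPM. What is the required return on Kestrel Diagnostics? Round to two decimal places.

18.41%

Mean R_i = (-2.0 + 18.9 + 8.9 − 3.9 + 20.3 − 2.3 + 16.9) / 7 = 8.1143%
Mean R_m = (-0.7 + 10.9 + 5.9 − 0.5 + 10.0 − 0.3 + 8.5) / 7 = 4.8286%
Σ(R_i − R̄_i)(R_m − R̄_m) = 334.9471  ⇒  Cov = 334.9471 / 6 = 55.8245
Σ(R_m − R̄_m)² = 163.4943  ⇒  Var(R_m) = 163.4943 / 6 = 27.2491
β = Cov / Var(R_m) = 55.8245 / 27.2491 = 2.0487
MRP = 11.8% − 5.5% = 6.30%
E(R) = R_f + β × MRP = 5.5% + 2.0487 × 6.3% = 18.41%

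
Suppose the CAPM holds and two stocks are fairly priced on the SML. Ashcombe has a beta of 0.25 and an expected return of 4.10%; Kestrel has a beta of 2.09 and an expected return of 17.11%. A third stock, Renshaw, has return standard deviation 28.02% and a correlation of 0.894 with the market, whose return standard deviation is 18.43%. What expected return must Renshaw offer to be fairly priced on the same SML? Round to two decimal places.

MRP = (17.11% − 4.10%) / (2.09 − 0.25) = 7.0707%
R_f = 4.10% − 0.25 × 7.0707% = 2.3323%
β_Renshaw = ρ·σ_i/σ_m = 0.894 × 28.02 / 18.43 = 1.3592
E(R_Renshaw) = R_f + β × MRP = 2.3323% + 1.3592 × 7.0707% = 11.94%

11.94%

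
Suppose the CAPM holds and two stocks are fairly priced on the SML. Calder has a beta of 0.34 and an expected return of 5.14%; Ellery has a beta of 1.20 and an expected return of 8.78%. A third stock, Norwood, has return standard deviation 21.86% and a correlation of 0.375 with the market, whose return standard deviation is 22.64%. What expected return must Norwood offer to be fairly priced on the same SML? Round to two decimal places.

5.23%

MRP = (8.78% − 5.14%) / (1.20 − 0.34) = 4.2326%
R_f = 5.14% − 0.34 × 4.2326% = 3.7009%
β_Norwood = ρ·σ_i/σ_m = 0.375 × 21.86 / 22.64 = 0.3621
E(R_Norwood) = R_f + β × MRP = 3.7009% + 0.3621 × 4.2326% = 5.23%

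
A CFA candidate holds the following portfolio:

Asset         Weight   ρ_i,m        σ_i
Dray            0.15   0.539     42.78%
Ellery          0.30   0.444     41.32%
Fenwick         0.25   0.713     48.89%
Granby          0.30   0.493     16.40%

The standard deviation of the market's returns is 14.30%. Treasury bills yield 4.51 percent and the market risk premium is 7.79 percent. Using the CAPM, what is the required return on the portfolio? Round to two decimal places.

β_Dray = 0.539 × 42.78% / 14.30% = 1.6125
β_Ellery = 0.444 × 41.32% / 14.30% = 1.2829
β_Fenwick = 0.713 × 48.89% / 14.30% = 2.4377
β_Granby = 0.493 × 16.40% / 14.30% = 0.5654
β_P = Σ w_i β_i = 0.15×1.6125 + 0.30×1.2829 + 0.25×2.4377 + 0.30×0.5654 = 1.4058
E(R_P) = R_f + β_P × MRP = 4.51% + 1.4058 × 7.79% = 15.46%

15.46%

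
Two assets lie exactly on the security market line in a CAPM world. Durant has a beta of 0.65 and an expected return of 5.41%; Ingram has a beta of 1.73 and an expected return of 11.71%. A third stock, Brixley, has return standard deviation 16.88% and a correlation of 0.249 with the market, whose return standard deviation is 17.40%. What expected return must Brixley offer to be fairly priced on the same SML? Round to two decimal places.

MRP = (11.71% − 5.41%) / (1.73 − 0.65) = 5.8333%
R_f = 5.41% − 0.65 × 5.8333% = 1.6184%
β_Brixley = ρ·σ_i/σ_m = 0.249 × 16.88 / 17.40 = 0.2416
E(R_Brixley) = R_f + β × MRP = 1.6184% + 0.2416 × 5.8333% = 3.03%

3.03%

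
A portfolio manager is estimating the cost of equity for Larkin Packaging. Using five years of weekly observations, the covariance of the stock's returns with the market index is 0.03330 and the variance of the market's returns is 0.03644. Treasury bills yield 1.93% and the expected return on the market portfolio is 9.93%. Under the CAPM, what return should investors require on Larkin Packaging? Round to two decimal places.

β = Cov(R_i, R_m) / Var(R_m) = 0.03330 / 0.03644 = 0.9138
MRP = 9.93% − 1.93% = 8.00%
E(R) = R_f + β × MRP = 1.93% + 0.9138 × 8.00% = 9.24%

9.24%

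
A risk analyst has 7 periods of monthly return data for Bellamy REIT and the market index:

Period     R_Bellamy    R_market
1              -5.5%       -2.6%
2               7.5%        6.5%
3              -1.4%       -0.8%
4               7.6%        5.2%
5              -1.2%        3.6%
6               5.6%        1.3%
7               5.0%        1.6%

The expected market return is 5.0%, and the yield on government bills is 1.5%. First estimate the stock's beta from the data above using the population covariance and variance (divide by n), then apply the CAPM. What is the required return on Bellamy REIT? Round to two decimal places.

Mean R_i = (-5.5 + 7.5 − 1.4 + 7.6 − 1.2 + 5.6 + 5.0) / 7 = 2.5143%
Mean R_m = (-2.6 + 6.5 − 0.8 + 5.2 + 3.6 + 1.3 + 1.6) / 7 = 2.1143%
Σ(R_i − R̄_i)(R_m − R̄_m) = 77.4386  ⇒  Cov = 77.4386 / 7 = 11.0627
Σ(R_m − R̄_m)² = 62.6086  ⇒  Var(R_m) = 62.6086 / 7 = 8.9441
β = Cov / Var(R_m) = 11.0627 / 8.9441 = 1.2369
MRP = 5.0% − 1.5% = 3.50%
E(R) = R_f + β × MRP = 1.5% + 1.2369 × 3.5% = 5.83%

5.83%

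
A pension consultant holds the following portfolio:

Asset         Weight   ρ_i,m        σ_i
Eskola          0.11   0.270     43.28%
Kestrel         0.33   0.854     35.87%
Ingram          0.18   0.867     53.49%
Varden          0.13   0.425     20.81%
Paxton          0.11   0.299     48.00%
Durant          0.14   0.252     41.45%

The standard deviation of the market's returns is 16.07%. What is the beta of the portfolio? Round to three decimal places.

β_Eskola = 0.270 × 43.28% / 16.07% = 0.7272
β_Kestrel = 0.854 × 35.87% / 16.07% = 1.9062
β_Ingram = 0.867 × 53.49% / 16.07% = 2.8859
β_Varden = 0.425 × 20.81% / 16.07% = 0.5504
β_Paxton = 0.299 × 48.00% / 16.07% = 0.8931
β_Durant = 0.252 × 41.45% / 16.07% = 0.6500
β_P = Σ w_i β_i = 0.11×0.7272 + 0.33×1.9062 + 0.18×2.8859 + 0.13×0.5504 + 0.11×0.8931 + 0.14×0.6500 = 1.4893

1.489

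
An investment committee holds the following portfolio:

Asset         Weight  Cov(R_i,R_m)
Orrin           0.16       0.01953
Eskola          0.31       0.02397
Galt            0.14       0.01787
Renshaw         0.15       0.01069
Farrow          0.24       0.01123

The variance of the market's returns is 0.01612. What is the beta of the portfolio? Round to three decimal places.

β_Orrin = 0.01953 / 0.01612 = 1.2115
β_Eskola = 0.02397 / 0.01612 = 1.4870
β_Galt = 0.01787 / 0.01612 = 1.1086
β_Renshaw = 0.01069 / 0.01612 = 0.6632
β_Farrow = 0.01123 / 0.01612 = 0.6967
β_P = Σ w_i β_i = 0.16×1.2115 + 0.31×1.4870 + 0.14×1.1086 + 0.15×0.6632 + 0.24×0.6967 = 1.0767

1.077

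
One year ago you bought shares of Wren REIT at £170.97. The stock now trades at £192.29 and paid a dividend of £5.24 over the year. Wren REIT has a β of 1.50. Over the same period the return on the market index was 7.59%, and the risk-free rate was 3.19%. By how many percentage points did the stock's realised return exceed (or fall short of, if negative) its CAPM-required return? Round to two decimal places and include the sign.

Realised HPR = (P1 + D1 − P0) / P0 = (192.29 + 5.24 − 170.97) / 170.97 = 26.56 / 170.97 = 15.5349%
MRP = 7.59% − 3.19% = 4.40%
CAPM required = R_f + β·MRP = 3.19% + 1.50 × 4.40% = 9.7900%
α = realised − required = 15.5349% − 9.7900% = +5.74%

+5.74%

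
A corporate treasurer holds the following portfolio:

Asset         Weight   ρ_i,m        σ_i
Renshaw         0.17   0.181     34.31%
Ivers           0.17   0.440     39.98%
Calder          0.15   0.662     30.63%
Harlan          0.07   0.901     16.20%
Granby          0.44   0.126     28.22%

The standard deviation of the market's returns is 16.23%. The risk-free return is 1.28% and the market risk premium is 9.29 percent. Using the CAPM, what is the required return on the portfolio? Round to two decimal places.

6.82%

β_Renshaw = 0.181 × 34.31% / 16.23% = 0.3826
β_Ivers = 0.440 × 39.98% / 16.23% = 1.0839
β_Calder = 0.662 × 30.63% / 16.23% = 1.2494
β_Harlan = 0.901 × 16.20% / 16.23% = 0.8993
β_Granby = 0.126 × 28.22% / 16.23% = 0.2191
β_P = Σ w_i β_i = 0.17×0.3826 + 0.17×1.0839 + 0.15×1.2494 + 0.07×0.8993 + 0.44×0.2191 = 0.5961
E(R_P) = R_f + β_P × MRP = 1.28% + 0.5961 × 9.29% = 6.82%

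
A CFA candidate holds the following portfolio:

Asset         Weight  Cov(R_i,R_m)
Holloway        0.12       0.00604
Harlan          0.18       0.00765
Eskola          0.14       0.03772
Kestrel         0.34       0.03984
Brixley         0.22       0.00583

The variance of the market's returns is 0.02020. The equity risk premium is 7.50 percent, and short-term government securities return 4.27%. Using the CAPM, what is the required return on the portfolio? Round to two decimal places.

β_Holloway = 0.00604 / 0.02020 = 0.2990
β_Harlan = 0.00765 / 0.02020 = 0.3787
β_Eskola = 0.03772 / 0.02020 = 1.8673
β_Kestrel = 0.03984 / 0.02020 = 1.9723
β_Brixley = 0.00583 / 0.02020 = 0.2886
β_P = Σ w_i β_i = 0.12×0.2990 + 0.18×0.3787 + 0.14×1.8673 + 0.34×1.9723 + 0.22×0.2886 = 1.0995
E(R_P) = R_f + β_P × MRP = 4.27% + 1.0995 × 7.50% = 12.52%

12.52%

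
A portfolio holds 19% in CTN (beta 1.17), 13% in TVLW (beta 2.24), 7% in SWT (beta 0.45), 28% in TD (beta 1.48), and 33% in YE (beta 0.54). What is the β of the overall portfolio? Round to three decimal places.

1.138

β_P = Σ w_i β_i = 0.19×1.17 + 0.13×2.24 + 0.07×0.45 + 0.28×1.48 + 0.33×0.54 = 1.1376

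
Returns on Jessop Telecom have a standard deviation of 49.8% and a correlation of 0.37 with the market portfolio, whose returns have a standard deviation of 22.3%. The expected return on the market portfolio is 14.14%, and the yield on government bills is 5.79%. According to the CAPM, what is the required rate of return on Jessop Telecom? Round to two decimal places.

β = ρ × σ_i / σ_m = 0.37 × 49.8% / 22.3% = 0.8263
MRP = 14.14% − 5.79% = 8.35%
E(R) = 5.79% + 0.8263 × 8.35% = 12.69%

12.69%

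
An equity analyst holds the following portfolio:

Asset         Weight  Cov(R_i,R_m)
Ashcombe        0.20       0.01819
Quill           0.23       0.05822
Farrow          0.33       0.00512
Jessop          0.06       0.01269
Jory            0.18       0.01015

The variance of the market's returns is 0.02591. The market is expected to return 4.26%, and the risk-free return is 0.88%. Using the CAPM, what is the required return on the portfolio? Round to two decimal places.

3.66%

β_Ashcombe = 0.01819 / 0.02591 = 0.7020
β_Quill = 0.05822 / 0.02591 = 2.2470
β_Farrow = 0.00512 / 0.02591 = 0.1976
β_Jessop = 0.01269 / 0.02591 = 0.4898
β_Jory = 0.01015 / 0.02591 = 0.3917
β_P = Σ w_i β_i = 0.20×0.7020 + 0.23×2.2470 + 0.33×0.1976 + 0.06×0.4898 + 0.18×0.3917 = 0.8223
MRP = 4.26% − 0.88% = 3.38%
E(R_P) = R_f + β_P × MRP = 0.88% + 0.8223 × 3.38% = 3.66%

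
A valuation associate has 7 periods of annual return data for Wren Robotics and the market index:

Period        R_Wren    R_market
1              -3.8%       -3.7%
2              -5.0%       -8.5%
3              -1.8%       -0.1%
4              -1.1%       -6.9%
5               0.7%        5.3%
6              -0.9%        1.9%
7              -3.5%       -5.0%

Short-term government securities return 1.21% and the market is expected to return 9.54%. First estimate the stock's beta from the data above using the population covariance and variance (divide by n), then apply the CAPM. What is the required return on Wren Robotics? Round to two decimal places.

3.81%

Mean R_i = (-3.8 − 5.0 − 1.8 − 1.1 + 0.7 − 0.9 − 3.5) / 7 = -2.2000%
Mean R_m = (-3.7 − 8.5 − 0.1 − 6.9 + 5.3 + 1.9 − 5.0) / 7 = -2.4286%
Σ(R_i − R̄_i)(R_m − R̄_m) = 46.4300  ⇒  Cov = 46.4300 / 7 = 6.6329
Σ(R_m − R̄_m)² = 148.9743  ⇒  Var(R_m) = 148.9743 / 7 = 21.2820
β = Cov / Var(R_m) = 6.6329 / 21.2820 = 0.3117
MRP = 9.54% − 1.21% = 8.33%
E(R) = R_f + β × MRP = 1.21% + 0.3117 × 8.33% = 3.81%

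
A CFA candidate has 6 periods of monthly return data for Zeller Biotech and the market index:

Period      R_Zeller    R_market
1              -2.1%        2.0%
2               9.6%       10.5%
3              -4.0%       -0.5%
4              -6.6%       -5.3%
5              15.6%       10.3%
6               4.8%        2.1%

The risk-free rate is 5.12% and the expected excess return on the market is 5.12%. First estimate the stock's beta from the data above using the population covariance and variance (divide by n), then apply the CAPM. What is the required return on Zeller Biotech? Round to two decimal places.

Mean R_i = (-2.1 + 9.6 − 4.0 − 6.6 + 15.6 + 4.8) / 6 = 2.8833%
Mean R_m = (2.0 + 10.5 − 0.5 − 5.3 + 10.3 + 2.1) / 6 = 3.1833%
Σ(R_i − R̄_i)(R_m − R̄_m) = 249.2683  ⇒  Cov = 249.2683 / 6 = 41.5447
Σ(R_m − R̄_m)² = 192.2883  ⇒  Var(R_m) = 192.2883 / 6 = 32.0481
β = Cov / Var(R_m) = 41.5447 / 32.0481 = 1.2963
E(R) = R_f + β × MRP = 5.12% + 1.2963 × 5.12% = 11.76%

11.76%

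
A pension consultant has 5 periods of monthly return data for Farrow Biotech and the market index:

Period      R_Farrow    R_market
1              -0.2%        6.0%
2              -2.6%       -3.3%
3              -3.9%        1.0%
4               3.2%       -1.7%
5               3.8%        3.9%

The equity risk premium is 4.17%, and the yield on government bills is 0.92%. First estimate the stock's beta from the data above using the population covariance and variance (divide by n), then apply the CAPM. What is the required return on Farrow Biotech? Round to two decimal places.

1.80%

Mean R_i = (-0.2 − 2.6 − 3.9 + 3.2 + 3.8) / 5 = 0.0600%
Mean R_m = (6.0 − 3.3 + 1.0 − 1.7 + 3.9) / 5 = 1.1800%
Σ(R_i − R̄_i)(R_m − R̄_m) = 12.5060  ⇒  Cov = 12.5060 / 5 = 2.5012
Σ(R_m − R̄_m)² = 59.0280  ⇒  Var(R_m) = 59.0280 / 5 = 11.8056
β = Cov / Var(R_m) = 2.5012 / 11.8056 = 0.2119
E(R) = R_f + β × MRP = 0.92% + 0.2119 × 4.17% = 1.80%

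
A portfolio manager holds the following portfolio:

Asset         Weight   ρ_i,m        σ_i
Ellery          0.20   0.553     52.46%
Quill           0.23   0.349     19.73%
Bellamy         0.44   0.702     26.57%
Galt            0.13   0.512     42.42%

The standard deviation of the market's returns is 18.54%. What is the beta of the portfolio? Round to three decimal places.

β_Ellery = 0.553 × 52.46% / 18.54% = 1.5647
β_Quill = 0.349 × 19.73% / 18.54% = 0.3714
β_Bellamy = 0.702 × 26.57% / 18.54% = 1.0060
β_Galt = 0.512 × 42.42% / 18.54% = 1.1715
β_P = Σ w_i β_i = 0.20×1.5647 + 0.23×0.3714 + 0.44×1.0060 + 0.13×1.1715 = 0.9933

0.993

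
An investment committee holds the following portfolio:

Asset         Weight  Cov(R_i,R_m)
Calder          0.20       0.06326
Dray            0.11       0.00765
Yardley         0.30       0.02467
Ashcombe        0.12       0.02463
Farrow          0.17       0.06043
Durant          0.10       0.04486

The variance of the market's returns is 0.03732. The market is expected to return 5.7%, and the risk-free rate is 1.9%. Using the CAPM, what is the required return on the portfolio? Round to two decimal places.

β_Calder = 0.06326 / 0.03732 = 1.6951
β_Dray = 0.00765 / 0.03732 = 0.2050
β_Yardley = 0.02467 / 0.03732 = 0.6610
β_Ashcombe = 0.02463 / 0.03732 = 0.6600
β_Farrow = 0.06043 / 0.03732 = 1.6192
β_Durant = 0.04486 / 0.03732 = 1.2020
β_P = Σ w_i β_i = 0.20×1.6951 + 0.11×0.2050 + 0.30×0.6610 + 0.12×0.6600 + 0.17×1.6192 + 0.10×1.2020 = 1.0345
MRP = 5.7% − 1.9% = 3.80%
E(R_P) = R_f + β_P × MRP = 1.9% + 1.0345 × 3.8% = 5.83%

5.83%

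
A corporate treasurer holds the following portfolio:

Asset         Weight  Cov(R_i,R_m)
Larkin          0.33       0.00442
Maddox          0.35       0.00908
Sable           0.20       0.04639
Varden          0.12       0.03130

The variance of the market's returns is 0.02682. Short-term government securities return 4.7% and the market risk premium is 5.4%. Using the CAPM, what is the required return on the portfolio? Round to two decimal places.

β_Larkin = 0.00442 / 0.02682 = 0.1648
β_Maddox = 0.00908 / 0.02682 = 0.3386
β_Sable = 0.04639 / 0.02682 = 1.7297
β_Varden = 0.03130 / 0.02682 = 1.1670
β_P = Σ w_i β_i = 0.33×0.1648 + 0.35×0.3386 + 0.20×1.7297 + 0.12×1.1670 = 0.6589
E(R_P) = R_f + β_P × MRP = 4.7% + 0.6589 × 5.4% = 8.26%

8.26%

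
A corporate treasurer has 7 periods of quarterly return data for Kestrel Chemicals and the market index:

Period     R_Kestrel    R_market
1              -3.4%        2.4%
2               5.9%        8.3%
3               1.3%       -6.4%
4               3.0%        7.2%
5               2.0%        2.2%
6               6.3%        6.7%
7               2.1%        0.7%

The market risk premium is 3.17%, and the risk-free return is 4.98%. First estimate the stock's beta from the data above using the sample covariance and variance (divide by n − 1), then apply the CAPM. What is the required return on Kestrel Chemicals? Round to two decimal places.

Mean R_i = (-3.4 + 5.9 + 1.3 + 3.0 + 2.0 + 6.3 + 2.1) / 7 = 2.4571%
Mean R_m = (2.4 + 8.3 − 6.4 + 7.2 + 2.2 + 6.7 + 0.7) / 7 = 3.0143%
Σ(R_i − R̄_i)(R_m − R̄_m) = 50.3243  ⇒  Cov = 50.3243 / 6 = 8.3874
Σ(R_m − R̄_m)² = 154.0686  ⇒  Var(R_m) = 154.0686 / 6 = 25.6781
β = Cov / Var(R_m) = 8.3874 / 25.6781 = 0.3266
E(R) = R_f + β × MRP = 4.98% + 0.3266 × 3.17% = 6.02%

6.02%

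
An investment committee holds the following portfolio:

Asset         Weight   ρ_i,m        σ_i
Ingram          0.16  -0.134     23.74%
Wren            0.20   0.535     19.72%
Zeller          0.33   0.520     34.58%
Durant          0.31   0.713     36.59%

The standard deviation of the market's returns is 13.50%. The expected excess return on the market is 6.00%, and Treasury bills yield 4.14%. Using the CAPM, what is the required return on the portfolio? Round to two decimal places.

11.08%

β_Ingram = -0.134 × 23.74% / 13.50% = -0.2356
β_Wren = 0.535 × 19.72% / 13.50% = 0.7815
β_Zeller = 0.520 × 34.58% / 13.50% = 1.3320
β_Durant = 0.713 × 36.59% / 13.50% = 1.9325
β_P = Σ w_i β_i = 0.16×-0.2356 + 0.20×0.7815 + 0.33×1.3320 + 0.31×1.9325 = 1.1572
E(R_P) = R_f + β_P × MRP = 4.14% + 1.1572 × 6.00% = 11.08%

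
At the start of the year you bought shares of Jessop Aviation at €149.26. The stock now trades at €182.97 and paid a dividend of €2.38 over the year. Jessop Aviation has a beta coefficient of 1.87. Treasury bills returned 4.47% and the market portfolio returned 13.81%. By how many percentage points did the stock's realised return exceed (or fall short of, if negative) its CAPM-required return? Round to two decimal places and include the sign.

+2.24%

Realised HPR = (P1 + D1 − P0) / P0 = (182.97 + 2.38 − 149.26) / 149.26 = 36.09 / 149.26 = 24.1793%
MRP = 13.81% − 4.47% = 9.34%
CAPM required = R_f + β·MRP = 4.47% + 1.87 × 9.34% = 21.9358%
α = realised − required = 24.1793% − 21.9358% = +2.24%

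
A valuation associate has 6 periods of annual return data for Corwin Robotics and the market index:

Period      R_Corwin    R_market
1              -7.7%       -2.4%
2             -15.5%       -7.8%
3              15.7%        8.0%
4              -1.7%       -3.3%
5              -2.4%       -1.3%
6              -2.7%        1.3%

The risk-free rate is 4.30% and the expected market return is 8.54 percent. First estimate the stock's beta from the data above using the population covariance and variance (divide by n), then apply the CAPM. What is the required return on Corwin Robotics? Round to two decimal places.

Mean R_i = (-7.7 − 15.5 + 15.7 − 1.7 − 2.4 − 2.7) / 6 = -2.3833%
Mean R_m = (-2.4 − 7.8 + 8.0 − 3.3 − 1.3 + 1.3) / 6 = -0.9167%
Σ(R_i − R̄_i)(R_m − R̄_m) = 257.0917  ⇒  Cov = 257.0917 / 6 = 42.8486
Σ(R_m − R̄_m)² = 139.8283  ⇒  Var(R_m) = 139.8283 / 6 = 23.3047
β = Cov / Var(R_m) = 42.8486 / 23.3047 = 1.8386
MRP = 8.54% − 4.30% = 4.24%
E(R) = R_f + β × MRP = 4.30% + 1.8386 × 4.24% = 12.10%

12.10%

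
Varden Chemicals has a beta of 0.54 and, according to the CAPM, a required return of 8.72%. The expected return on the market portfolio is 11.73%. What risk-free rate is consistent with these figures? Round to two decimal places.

E(R) = R_f + β(E(R_m) − R_f) = R_f(1 − β) + β·E(R_m)
8.72% = R_f × (1 − 0.54) + 0.54 × 11.73%
8.72% = R_f × 0.46 + 6.3342%
R_f = (8.72% − 6.3342%) / 0.46 = 5.19%

5.19%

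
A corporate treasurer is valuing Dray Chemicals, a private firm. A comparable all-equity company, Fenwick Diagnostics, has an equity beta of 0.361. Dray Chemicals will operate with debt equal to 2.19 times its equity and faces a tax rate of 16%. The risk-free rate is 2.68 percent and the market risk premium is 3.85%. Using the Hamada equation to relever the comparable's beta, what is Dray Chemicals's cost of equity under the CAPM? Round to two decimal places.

6.63%

β_L = β_U × [1 + (1 − t)(D/E)] = 0.361 × [1 + (1 − 0.16) × 2.19]
    = 0.361 × [1 + 0.84 × 2.19] = 0.361 × 2.8396 = 1.0251
E(R) = R_f + β_L × MRP = 2.68% + 1.0251 × 3.85% = 6.63%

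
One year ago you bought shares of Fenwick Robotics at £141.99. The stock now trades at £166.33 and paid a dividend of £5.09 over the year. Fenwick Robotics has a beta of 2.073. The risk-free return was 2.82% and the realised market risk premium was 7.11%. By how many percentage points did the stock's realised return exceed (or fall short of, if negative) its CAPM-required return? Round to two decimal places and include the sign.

+3.17%

Realised HPR = (P1 + D1 − P0) / P0 = (166.33 + 5.09 − 141.99) / 141.99 = 29.43 / 141.99 = 20.7268%
CAPM required = R_f + β·MRP = 2.82% + 2.073 × 7.11% = 17.55903%
α = realised − required = 20.7268% − 17.55903% = +3.17%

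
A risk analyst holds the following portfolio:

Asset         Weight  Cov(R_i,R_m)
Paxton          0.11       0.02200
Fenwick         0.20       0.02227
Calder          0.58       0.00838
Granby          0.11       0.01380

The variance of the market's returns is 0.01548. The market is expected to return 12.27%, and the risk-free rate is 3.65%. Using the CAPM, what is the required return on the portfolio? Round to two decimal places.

β_Paxton = 0.02200 / 0.01548 = 1.4212
β_Fenwick = 0.02227 / 0.01548 = 1.4386
β_Calder = 0.00838 / 0.01548 = 0.5413
β_Granby = 0.01380 / 0.01548 = 0.8915
β_P = Σ w_i β_i = 0.11×1.4212 + 0.20×1.4386 + 0.58×0.5413 + 0.11×0.8915 = 0.8561
MRP = 12.27% − 3.65% = 8.62%
E(R_P) = R_f + β_P × MRP = 3.65% + 0.8561 × 8.62% = 11.03%

11.03%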